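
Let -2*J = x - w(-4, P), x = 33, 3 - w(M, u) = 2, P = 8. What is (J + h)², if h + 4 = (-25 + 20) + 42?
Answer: 289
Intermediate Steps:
w(M, u) = 1 (w(M, u) = 3 - 1*2 = 3 - 2 = 1)
h = 33 (h = -4 + ((-25 + 20) + 42) = -4 + (-5 + 42) = -4 + 37 = 33)
J = -16 (J = -(33 - 1*1)/2 = -(33 - 1)/2 = -½*32 = -16)
(J + h)² = (-16 + 33)² = 17² = 289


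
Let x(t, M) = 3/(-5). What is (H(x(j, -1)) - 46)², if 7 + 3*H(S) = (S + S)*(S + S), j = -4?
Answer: 12880921/5625 ≈ 2289.9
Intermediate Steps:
x(t, M) = -⅗ (x(t, M) = 3*(-⅕) = -⅗)
H(S) = -7/3 + 4*S²/3 (H(S) = -7/3 + ((S + S)*(S + S))/3 = -7/3 + ((2*S)*(2*S))/3 = -7/3 + (4*S²)/3 = -7/3 + 4*S²/3)
(H(x(j, -1)) - 46)² = ((-7/3 + 4*(-⅗)²/3) - 46)² = ((-7/3 + (4/3)*(9/25)) - 46)² = ((-7/3 + 12/25) - 46)² = (-139/75 - 46)² = (-3589/75)² = 12880921/5625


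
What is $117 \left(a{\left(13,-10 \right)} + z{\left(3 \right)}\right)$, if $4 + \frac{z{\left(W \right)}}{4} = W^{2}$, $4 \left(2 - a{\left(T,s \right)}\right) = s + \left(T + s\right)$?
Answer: $\frac{11115}{4} \approx 2778.8$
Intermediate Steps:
$a{\left(T,s \right)} = 2 - \frac{s}{2} - \frac{T}{4}$ ($a{\left(T,s \right)} = 2 - \frac{s + \left(T + s\right)}{4} = 2 - \frac{T + 2 s}{4} = 2 - \left(\frac{s}{2} + \frac{T}{4}\right) = 2 - \frac{s}{2} - \frac{T}{4}$)
$z{\left(W \right)} = -16 + 4 W^{2}$
$117 \left(a{\left(13,-10 \right)} + z{\left(3 \right)}\right) = 117 \left(\left(2 - -5 - \frac{13}{4}\right) - \left(16 - 4 \cdot 3^{2}\right)\right) = 117 \left(\left(2 + 5 - \frac{13}{4}\right) + \left(-16 + 4 \cdot 9\right)\right) = 117 \left(\frac{15}{4} + \left(-16 + 36\right)\right) = 117 \left(\frac{15}{4} + 20\right) = 117 \cdot \frac{95}{4} = \frac{11115}{4}$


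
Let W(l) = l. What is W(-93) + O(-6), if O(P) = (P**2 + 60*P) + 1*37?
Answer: -380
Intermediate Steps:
O(P) = 37 + P**2 + 60*P (O(P) = (P**2 + 60*P) + 37 = 37 + P**2 + 60*P)
W(-93) + O(-6) = -93 + (37 + (-6)**2 + 60*(-6)) = -93 + (37 + 36 - 360) = -93 - 287 = -380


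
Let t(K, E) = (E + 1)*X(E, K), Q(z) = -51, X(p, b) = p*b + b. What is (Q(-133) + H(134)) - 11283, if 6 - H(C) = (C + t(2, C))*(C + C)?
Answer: -9815840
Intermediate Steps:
X(p, b) = b + b*p (X(p, b) = b*p + b = b + b*p)
t(K, E) = K*(1 + E)² (t(K, E) = (E + 1)*(K*(1 + E)) = (1 + E)*(K*(1 + E)) = K*(1 + E)²)
H(C) = 6 - 2*C*(C + 2*(1 + C)²) (H(C) = 6 - (C + 2*(1 + C)²)*(C + C) = 6 - (C + 2*(1 + C)²)*2*C = 6 - 2*C*(C + 2*(1 + C)²))
(Q(-133) + H(134)) - 11283 = (-51 + (6 - 2*134² - 4*134*(1 + 134)²)) - 11283 = (-51 + (6 - 2*17956 - 4*134*135²)) - 11283 = (-51 + (6 - 35912 - 4*134*18225)) - 11283 = (-51 + (6 - 35912 - 9768600)) - 11283 = (-51 - 9804506) - 11283 = -9804557 - 11283 = -9815840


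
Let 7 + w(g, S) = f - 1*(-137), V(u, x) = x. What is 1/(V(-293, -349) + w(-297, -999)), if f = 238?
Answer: 1/19 ≈ 0.052632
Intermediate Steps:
w(g, S) = 368 (w(g, S) = -7 + (238 - 1*(-137)) = -7 + (238 + 137) = -7 + 375 = 368)
1/(V(-293, -349) + w(-297, -999)) = 1/(-349 + 368) = 1/19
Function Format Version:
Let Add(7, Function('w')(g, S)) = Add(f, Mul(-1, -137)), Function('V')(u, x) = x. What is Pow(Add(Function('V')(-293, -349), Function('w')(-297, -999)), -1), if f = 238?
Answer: Rational(1, 19) ≈ 0.052632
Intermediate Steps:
Function('w')(g, S) = 368 (Function('w')(g, S) = Add(-7, Add(238, Mul(-1, -137))) = Add(-7, Add(238, 137)) = Add(-7, 375) = 368)
Pow(Add(Function('V')(-293, -349), Function('w')(-297, -999)), -1) = Pow(Add(-349, 368), -1) = Pow(19, -1) = Rational(1, 19)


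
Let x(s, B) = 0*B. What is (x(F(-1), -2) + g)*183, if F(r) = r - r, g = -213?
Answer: -38979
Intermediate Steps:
F(r) = 0
x(s, B) = 0
(x(F(-1), -2) + g)*183 = (0 - 213)*183 = -213*183 = -38979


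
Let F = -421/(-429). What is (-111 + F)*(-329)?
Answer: 15528142/429 ≈ 36196.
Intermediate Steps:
F = 421/429 (F = -421*(-1/429) = 421/429 ≈ 0.98135)
(-111 + F)*(-329) = (-111 + 421/429)*(-329) = -47198/429*(-329) = 15528142/429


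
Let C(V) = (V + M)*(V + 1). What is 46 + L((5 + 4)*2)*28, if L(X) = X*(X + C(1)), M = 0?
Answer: 10126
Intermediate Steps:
C(V) = V*(1 + V) (C(V) = (V + 0)*(V + 1) = V*(1 + V))
L(X) = X*(2 + X) (L(X) = X*(X + 1*(1 + 1)) = X*(X + 1*2) = X*(X + 2) = X*(2 + X))
46 + L((5 + 4)*2)*28 = 46 + (((5 + 4)*2)*(2 + (5 + 4)*2))*28 = 46 + ((9*2)*(2 + 9*2))*28 = 46 + (18*(2 + 18))*28 = 46 + (18*20)*28 = 46 + 360*28 = 46 + 10080 = 10126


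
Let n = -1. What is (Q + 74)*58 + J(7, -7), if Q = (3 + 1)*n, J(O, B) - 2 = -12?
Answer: 4050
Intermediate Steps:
J(O, B) = -10 (J(O, B) = 2 - 12 = -10)
Q = -4 (Q = (3 + 1)*(-1) = 4*(-1) = -4)
(Q + 74)*58 + J(7, -7) = (-4 + 74)*58 - 10 = 70*58 - 10 = 4060 - 10 = 4050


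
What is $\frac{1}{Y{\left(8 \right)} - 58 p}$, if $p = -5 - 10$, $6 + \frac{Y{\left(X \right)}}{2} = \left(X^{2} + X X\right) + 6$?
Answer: $\frac{1}{1126} \approx 0.0008881$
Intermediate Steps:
$Y{\left(X \right)} = 4 X^{2}$ ($Y{\left(X \right)} = -12 + 2 \left(\left(X^{2} + X X\right) + 6\right) = -12 + 2 \left(\left(X^{2} + X^{2}\right) + 6\right) = -12 + 2 \left(2 X^{2} + 6\right) = -12 + 2 \left(6 + 2 X^{2}\right) = -12 + \left(12 + 4 X^{2}\right) = 4 X^{2}$)
$p = -15$ ($p = -5 - 10 = -15$)
$\frac{1}{Y{\left(8 \right)} - 58 p} = \frac{1}{4 \cdot 8^{2} - -870} = \frac{1}{4 \cdot 64 + 870} = \frac{1}{256 + 870} = \frac{1}{1126}$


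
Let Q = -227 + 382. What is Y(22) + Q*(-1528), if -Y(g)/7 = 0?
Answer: -236840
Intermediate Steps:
Q = 155
Y(g) = 0 (Y(g) = -7*0 = 0)
Y(22) + Q*(-1528) = 0 + 155*(-1528) = 0 - 236840 = -236840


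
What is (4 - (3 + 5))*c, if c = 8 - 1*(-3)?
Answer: -44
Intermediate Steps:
c = 11 (c = 8 + 3 = 11)
(4 - (3 + 5))*c = (4 - (3 + 5))*11 = (4 - 1*8)*11 = (4 - 8)*11 = -4*11 = -44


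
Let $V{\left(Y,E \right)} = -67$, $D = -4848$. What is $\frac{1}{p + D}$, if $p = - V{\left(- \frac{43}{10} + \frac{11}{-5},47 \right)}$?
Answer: $- \frac{1}{4781} \approx -0.00020916$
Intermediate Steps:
$p = 67$ ($p = \left(-1\right) \left(-67\right) = 67$)
$\frac{1}{p + D} = \frac{1}{67 - 4848} = \frac{1}{-4781} = - \frac{1}{4781}$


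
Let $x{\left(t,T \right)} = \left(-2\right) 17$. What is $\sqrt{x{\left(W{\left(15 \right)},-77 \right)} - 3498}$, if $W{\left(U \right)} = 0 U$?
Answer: $2 i \sqrt{883} \approx 59.431 i$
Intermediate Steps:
$W{\left(U \right)} = 0$
$x{\left(t,T \right)} = -34$
$\sqrt{x{\left(W{\left(15 \right)},-77 \right)} - 3498} = \sqrt{-34 - 3498} = \sqrt{-3532} = 2 i \sqrt{883}$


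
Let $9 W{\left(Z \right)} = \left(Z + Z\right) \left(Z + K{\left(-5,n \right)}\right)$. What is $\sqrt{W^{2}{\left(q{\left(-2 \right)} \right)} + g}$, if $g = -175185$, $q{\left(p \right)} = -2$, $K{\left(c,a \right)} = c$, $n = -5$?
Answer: $\frac{i \sqrt{14189201}}{9} \approx 418.54 i$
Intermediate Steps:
$W{\left(Z \right)} = \frac{2 Z \left(-5 + Z\right)}{9}$ ($W{\left(Z \right)} = \frac{\left(Z + Z\right) \left(Z - 5\right)}{9} = \frac{2 Z \left(-5 + Z\right)}{9}$)
$\sqrt{W^{2}{\left(q{\left(-2 \right)} \right)} + g} = \sqrt{\left(\frac{2}{9} \left(-2\right) \left(-5 - 2\right)\right)^{2} - 175185} = \sqrt{\left(\frac{2}{9} \left(-2\right) \left(-7\right)\right)^{2} - 175185} = \sqrt{\left(\frac{28}{9}\right)^{2} - 175185} = \sqrt{\frac{784}{81} - 175185} = \sqrt{- \frac{14189201}{81}} = \frac{i \sqrt{14189201}}{9}$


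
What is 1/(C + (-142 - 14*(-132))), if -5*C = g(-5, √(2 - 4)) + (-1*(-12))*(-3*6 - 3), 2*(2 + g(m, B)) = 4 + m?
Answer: 10/17569 ≈ 0.00056918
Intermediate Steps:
g(m, B) = m/2 (g(m, B) = -2 + (4 + m)/2 = -2 + (2 + m/2) = m/2)
C = 509/10 (C = -((½)*(-5) + (-1*(-12))*(-3*6 - 3))/5 = -(-5/2 + 12*(-18 - 3))/5 = -(-5/2 + 12*(-21))/5 = -(-5/2 - 252)/5 = -⅕*(-509/2) = 509/10 ≈ 50.900)
1/(C + (-142 - 14*(-132))) = 1/(509/10 + (-142 - 14*(-132))) = 1/(509/10 + (-142 + 1848)) = 1/(509/10 + 1706) = 1/(17569/10) = 10/17569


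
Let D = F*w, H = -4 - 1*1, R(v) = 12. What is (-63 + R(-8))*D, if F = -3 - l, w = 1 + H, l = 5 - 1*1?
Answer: -1428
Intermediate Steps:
l = 4 (l = 5 - 1 = 4)
H = -5 (H = -4 - 1 = -5)
w = -4 (w = 1 - 5 = -4)
F = -7 (F = -3 - 1*4 = -3 - 4 = -7)
D = 28 (D = -7*(-4) = 28)
(-63 + R(-8))*D = (-63 + 12)*28 = -51*28 = -1428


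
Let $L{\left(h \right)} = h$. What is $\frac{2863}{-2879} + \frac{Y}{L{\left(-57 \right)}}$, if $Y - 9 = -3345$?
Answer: $\frac{3147051}{54701} \approx 57.532$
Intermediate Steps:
$Y = -3336$ ($Y = 9 - 3345 = -3336$)
$\frac{2863}{-2879} + \frac{Y}{L{\left(-57 \right)}} = \frac{2863}{-2879} - \frac{3336}{-57} = 2863 \left(- \frac{1}{2879}\right) - - \frac{1112}{19} = - \frac{2863}{2879} + \frac{1112}{19} = \frac{3147051}{54701}$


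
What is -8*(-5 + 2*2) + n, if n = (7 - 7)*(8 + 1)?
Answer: 8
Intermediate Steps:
n = 0 (n = 0*9 = 0)
-8*(-5 + 2*2) + n = -8*(-5 + 2*2) + 0 = -8*(-5 + 4) + 0 = -8*(-1) + 0 = 8 + 0 = 8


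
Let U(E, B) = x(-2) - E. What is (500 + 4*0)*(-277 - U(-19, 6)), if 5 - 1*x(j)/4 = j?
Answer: -162000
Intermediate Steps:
x(j) = 20 - 4*j
U(E, B) = 28 - E (U(E, B) = (20 - 4*(-2)) - E = (20 + 8) - E = 28 - E)
(500 + 4*0)*(-277 - U(-19, 6)) = (500 + 4*0)*(-277 - (28 - 1*(-19))) = (500 + 0)*(-277 - (28 + 19)) = 500*(-277 - 1*47) = 500*(-277 - 47) = 500*(-324) = -162000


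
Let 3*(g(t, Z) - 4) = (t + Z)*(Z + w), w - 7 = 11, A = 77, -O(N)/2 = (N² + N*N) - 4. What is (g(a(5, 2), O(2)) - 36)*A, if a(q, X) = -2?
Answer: -15092/3 ≈ -5030.7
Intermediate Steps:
O(N) = 8 - 4*N² (O(N) = -2*((N² + N*N) - 4) = -2*((N² + N²) - 4) = -2*(2*N² - 4) = -2*(-4 + 2*N²) = 8 - 4*N²)
w = 18 (w = 7 + 11 = 18)
g(t, Z) = 4 + (18 + Z)*(Z + t)/3 (g(t, Z) = 4 + ((t + Z)*(Z + 18))/3 = 4 + ((Z + t)*(18 + Z))/3 = 4 + ((18 + Z)*(Z + t))/3 = 4 + (18 + Z)*(Z + t)/3)
(g(a(5, 2), O(2)) - 36)*A = ((4 + 6*(8 - 4*2²) + 6*(-2) + (8 - 4*2²)²/3 + (⅓)*(8 - 4*2²)*(-2)) - 36)*77 = ((4 + 6*(8 - 4*4) - 12 + (8 - 4*4)²/3 + (⅓)*(8 - 4*4)*(-2)) - 36)*77 = ((4 + 6*(8 - 16) - 12 + (8 - 16)²/3 + (⅓)*(8 - 16)*(-2)) - 36)*77 = ((4 + 6*(-8) - 12 + (⅓)*(-8)² + (⅓)*(-8)*(-2)) - 36)*77 = ((4 - 48 - 12 + (⅓)*64 + 16/3) - 36)*77 = ((4 - 48 - 12 + 64/3 + 16/3) - 36)*77 = (-88/3 - 36)*77 = -196/3*77 = -15092/3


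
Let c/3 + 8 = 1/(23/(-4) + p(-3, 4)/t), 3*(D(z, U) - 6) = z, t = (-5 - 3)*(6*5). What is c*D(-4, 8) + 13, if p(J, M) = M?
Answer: -17547/173 ≈ -101.43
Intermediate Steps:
t = -240 (t = -8*30 = -240)
D(z, U) = 6 + z/3
c = -4242/173 (c = -24 + 3/(23/(-4) + 4/(-240)) = -24 + 3/(23*(-¼) + 4*(-1/240)) = -24 + 3/(-23/4 - 1/60) = -24 + 3/(-173/30) = -24 + 3*(-30/173) = -24 - 90/173 = -4242/173 ≈ -24.520)
c*D(-4, 8) + 13 = -4242*(6 + (⅓)*(-4))/173 + 13 = -4242*(6 - 4/3)/173 + 13 = -4242/173*14/3 + 13 = -19796/173 + 13 = -17547/173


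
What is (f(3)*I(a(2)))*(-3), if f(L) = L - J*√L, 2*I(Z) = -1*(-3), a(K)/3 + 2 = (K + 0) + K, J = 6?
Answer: -27/2 + 27*√3 ≈ 33.265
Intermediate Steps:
a(K) = -6 + 6*K (a(K) = -6 + 3*((K + 0) + K) = -6 + 3*(K + K) = -6 + 3*(2*K) = -6 + 6*K)
I(Z) = 3/2 (I(Z) = (-1*(-3))/2 = (½)*3 = 3/2)
f(L) = L - 6*√L
(f(3)*I(a(2)))*(-3) = ((3 - 6*√3)*(3/2))*(-3) = (9/2 - 9*√3)*(-3) = -27/2 + 27*√3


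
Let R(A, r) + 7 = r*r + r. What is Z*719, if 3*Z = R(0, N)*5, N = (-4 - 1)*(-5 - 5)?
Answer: 9142085/3 ≈ 3.0474e+6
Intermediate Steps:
N = 50 (N = -5*(-10) = 50)
R(A, r) = -7 + r + r**2 (R(A, r) = -7 + (r*r + r) = -7 + (r**2 + r) = -7 + (r + r**2) = -7 + r + r**2)
Z = 12715/3 (Z = ((-7 + 50 + 50**2)*5)/3 = ((-7 + 50 + 2500)*5)/3 = (2543*5)/3 = (1/3)*12715 = 12715/3 ≈ 4238.3)
Z*719 = (12715/3)*719 = 9142085/3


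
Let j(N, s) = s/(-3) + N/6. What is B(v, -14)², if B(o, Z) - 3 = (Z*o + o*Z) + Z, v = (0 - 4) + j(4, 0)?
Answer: 61009/9 ≈ 6778.8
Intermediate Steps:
j(N, s) = -s/3 + N/6 (j(N, s) = s*(-⅓) + N*(⅙) = -s/3 + N/6)
v = -10/3 (v = (0 - 4) + (-⅓*0 + (⅙)*4) = -4 + (0 + ⅔) = -4 + ⅔ = -10/3 ≈ -3.3333)
B(o, Z) = 3 + Z + 2*Z*o (B(o, Z) = 3 + ((Z*o + o*Z) + Z) = 3 + ((Z*o + Z*o) + Z) = 3 + (2*Z*o + Z) = 3 + (Z + 2*Z*o) = 3 + Z + 2*Z*o)
B(v, -14)² = (3 - 14 + 2*(-14)*(-10/3))² = (3 - 14 + 280/3)² = (247/3)² = 61009/9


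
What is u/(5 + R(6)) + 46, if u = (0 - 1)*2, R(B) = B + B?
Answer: 780/17 ≈ 45.882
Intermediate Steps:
R(B) = 2*B
u = -2 (u = -1*2 = -2)
u/(5 + R(6)) + 46 = -2/(5 + 2*6) + 46 = -2/(5 + 12) + 46 = -2/17 + 46 = 780/17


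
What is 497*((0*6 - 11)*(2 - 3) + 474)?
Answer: 241045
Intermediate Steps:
497*((0*6 - 11)*(2 - 3) + 474) = 497*((0 - 11)*(-1) + 474) = 497*(-11*(-1) + 474) = 497*(11 + 474) = 497*485 = 241045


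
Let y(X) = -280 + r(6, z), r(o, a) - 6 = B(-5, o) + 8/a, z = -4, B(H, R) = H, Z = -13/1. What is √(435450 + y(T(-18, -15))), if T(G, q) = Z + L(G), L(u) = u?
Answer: 7*√8881 ≈ 659.67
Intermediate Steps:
Z = -13 (Z = -13*1 = -13)
T(G, q) = -13 + G
r(o, a) = 1 + 8/a (r(o, a) = 6 + (-5 + 8/a) = 1 + 8/a)
y(X) = -281 (y(X) = -280 + (8 - 4)/(-4) = -280 - ¼*4 = -280 - 1 = -281)
√(435450 + y(T(-18, -15))) = √(435450 - 281) = √435169 = 7*√8881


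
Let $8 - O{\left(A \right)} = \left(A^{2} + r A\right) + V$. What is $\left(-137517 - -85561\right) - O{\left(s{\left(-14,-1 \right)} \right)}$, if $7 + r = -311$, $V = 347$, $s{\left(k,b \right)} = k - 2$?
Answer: $-46273$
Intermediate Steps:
$s{\left(k,b \right)} = -2 + k$
$r = -318$ ($r = -7 - 311 = -318$)
$O{\left(A \right)} = -339 - A^{2} + 318 A$ ($O{\left(A \right)} = 8 - \left(\left(A^{2} - 318 A\right) + 347\right) = 8 - \left(347 + A^{2} - 318 A\right) = -339 - A^{2} + 318 A$)
$\left(-137517 - -85561\right) - O{\left(s{\left(-14,-1 \right)} \right)} = \left(-137517 - -85561\right) - \left(-339 - \left(-2 - 14\right)^{2} + 318 \left(-2 - 14\right)\right) = \left(-137517 + 85561\right) - \left(-339 - \left(-16\right)^{2} + 318 \left(-16\right)\right) = -51956 - \left(-339 - 256 - 5088\right) = -51956 - -5683 = -51956 + 5683 = -46273$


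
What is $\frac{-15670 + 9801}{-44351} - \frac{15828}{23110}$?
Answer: $- \frac{283177519}{512475805} \approx -0.55257$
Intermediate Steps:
$\frac{-15670 + 9801}{-44351} - \frac{15828}{23110} = \left(-5869\right) \left(- \frac{1}{44351}\right) - \frac{7914}{11555} = \frac{5869}{44351} - \frac{7914}{11555} = - \frac{283177519}{512475805}$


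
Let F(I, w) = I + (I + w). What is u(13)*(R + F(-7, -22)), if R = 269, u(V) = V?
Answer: 3029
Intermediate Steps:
F(I, w) = w + 2*I
u(13)*(R + F(-7, -22)) = 13*(269 + (-22 + 2*(-7))) = 13*(269 + (-22 - 14)) = 13*(269 - 36) = 13*233 = 3029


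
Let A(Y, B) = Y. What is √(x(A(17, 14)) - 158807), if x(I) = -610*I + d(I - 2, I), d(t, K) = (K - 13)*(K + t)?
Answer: I*√169049 ≈ 411.16*I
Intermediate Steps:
d(t, K) = (-13 + K)*(K + t)
x(I) = 26 + I² - 636*I + I*(-2 + I) (x(I) = -610*I + (I² - 13*I - 13*(I - 2) + I*(I - 2)) = -610*I + (I² - 13*I - 13*(-2 + I) + I*(-2 + I)) = -610*I + (I² - 13*I + (26 - 13*I) + I*(-2 + I)) = -610*I + (26 + I² - 26*I + I*(-2 + I)) = 26 + I² - 636*I + I*(-2 + I))
√(x(A(17, 14)) - 158807) = √((26 - 638*17 + 2*17²) - 158807) = √((26 - 10846 + 2*289) - 158807) = √((26 - 10846 + 578) - 158807) = √(-10242 - 158807) = √(-169049) = I*√169049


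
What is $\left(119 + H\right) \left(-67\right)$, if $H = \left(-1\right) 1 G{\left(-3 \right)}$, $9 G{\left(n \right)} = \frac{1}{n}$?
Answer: $- \frac{215338}{27} \approx -7975.5$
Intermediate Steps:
$G{\left(n \right)} = \frac{1}{9 n}$
$H = \frac{1}{27}$ ($H = \left(-1\right) 1 \frac{1}{9 \left(-3\right)} = - \frac{-1}{9 \cdot 3} = \left(-1\right) \left(- \frac{1}{27}\right) = \frac{1}{27} \approx 0.037037$)
$\left(119 + H\right) \left(-67\right) = \left(119 + \frac{1}{27}\right) \left(-67\right) = \frac{3214}{27} \left(-67\right) = - \frac{215338}{27}$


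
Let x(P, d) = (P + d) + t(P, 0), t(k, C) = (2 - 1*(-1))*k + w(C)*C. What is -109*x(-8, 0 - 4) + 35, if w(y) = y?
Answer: 3959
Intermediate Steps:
t(k, C) = C² + 3*k (t(k, C) = (2 - 1*(-1))*k + C*C = (2 + 1)*k + C² = 3*k + C² = C² + 3*k)
x(P, d) = d + 4*P (x(P, d) = (P + d) + (0² + 3*P) = (P + d) + (0 + 3*P) = (P + d) + 3*P = d + 4*P)
-109*x(-8, 0 - 4) + 35 = -109*((0 - 4) + 4*(-8)) + 35 = -109*(-4 - 32) + 35 = -109*(-36) + 35 = 3924 + 35 = 3959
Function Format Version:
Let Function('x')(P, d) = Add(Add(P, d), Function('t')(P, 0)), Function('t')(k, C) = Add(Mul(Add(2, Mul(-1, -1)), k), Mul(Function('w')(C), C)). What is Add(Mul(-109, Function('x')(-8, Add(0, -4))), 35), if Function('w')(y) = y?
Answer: 3959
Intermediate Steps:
Function('t')(k, C) = Add(Pow(C, 2), Mul(3, k)) (Function('t')(k, C) = Add(Mul(Add(2, Mul(-1, -1)), k), Mul(C, C)) = Add(Mul(Add(2, 1), k), Pow(C, 2)) = Add(Mul(3, k), Pow(C, 2)) = Add(Pow(C, 2), Mul(3, k)))
Function('x')(P, d) = Add(d, Mul(4, P)) (Function('x')(P, d) = Add(Add(P, d), Add(Pow(0, 2), Mul(3, P))) = Add(Add(P, d), Add(0, Mul(3, P))) = Add(Add(P, d), Mul(3, P)) = Add(d, Mul(4, P)))
Add(Mul(-109, Function('x')(-8, Add(0, -4))), 35) = Add(Mul(-109, Add(Add(0, -4), Mul(4, -8))), 35) = Add(Mul(-109, Add(-4, -32)), 35) = Add(Mul(-109, -36), 35) = Add(3924, 35) = 3959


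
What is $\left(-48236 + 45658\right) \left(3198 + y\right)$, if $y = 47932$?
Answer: $-131813140$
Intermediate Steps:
$\left(-48236 + 45658\right) \left(3198 + y\right) = \left(-48236 + 45658\right) \left(3198 + 47932\right) = \left(-2578\right) 51130 = -131813140$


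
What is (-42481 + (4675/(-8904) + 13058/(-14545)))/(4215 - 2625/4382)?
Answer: -1722076702934131/170835871103100 ≈ -10.080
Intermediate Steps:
(-42481 + (4675/(-8904) + 13058/(-14545)))/(4215 - 2625/4382) = (-42481 + (4675*(-1/8904) + 13058*(-1/14545)))/(4215 - 2625*1/4382) = (-42481 + (-4675/8904 - 13058/14545))/(4215 - 375/626) = (-42481 - 184266307/129508680)/(2638215/626) = -5501842501387/129508680*626/2638215 = -1722076702934131/170835871103100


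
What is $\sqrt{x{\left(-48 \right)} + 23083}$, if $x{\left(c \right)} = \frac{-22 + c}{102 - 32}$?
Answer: $\sqrt{23082} \approx 151.93$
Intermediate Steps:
$x{\left(c \right)} = - \frac{11}{35} + \frac{c}{70}$ ($x{\left(c \right)} = \frac{-22 + c}{70} = \left(-22 + c\right) \frac{1}{70} = - \frac{11}{35} + \frac{c}{70}$)
$\sqrt{x{\left(-48 \right)} + 23083} = \sqrt{\left(- \frac{11}{35} + \frac{1}{70} \left(-48\right)\right) + 23083} = \sqrt{\left(- \frac{11}{35} - \frac{24}{35}\right) + 23083} = \sqrt{-1 + 23083} = \sqrt{23082}$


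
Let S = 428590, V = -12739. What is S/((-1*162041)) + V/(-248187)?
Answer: -104306226031/40216469667 ≈ -2.5936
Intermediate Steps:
S/((-1*162041)) + V/(-248187) = 428590/((-1*162041)) - 12739/(-248187) = 428590/(-162041) - 12739*(-1/248187) = 428590*(-1/162041) + 12739/248187 = -428590/162041 + 12739/248187 = -104306226031/40216469667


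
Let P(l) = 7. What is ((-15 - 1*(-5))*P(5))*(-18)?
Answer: 1260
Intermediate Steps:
((-15 - 1*(-5))*P(5))*(-18) = ((-15 - 1*(-5))*7)*(-18) = ((-15 + 5)*7)*(-18) = -10*7*(-18) = -70*(-18) = 1260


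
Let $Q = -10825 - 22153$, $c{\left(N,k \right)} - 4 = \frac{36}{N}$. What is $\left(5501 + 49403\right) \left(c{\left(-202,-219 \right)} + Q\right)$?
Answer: $- \frac{182851842368}{101} \approx -1.8104 \cdot 10^{9}$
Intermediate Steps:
$c{\left(N,k \right)} = 4 + \frac{36}{N}$
$Q = -32978$
$\left(5501 + 49403\right) \left(c{\left(-202,-219 \right)} + Q\right) = \left(5501 + 49403\right) \left(\left(4 + \frac{36}{-202}\right) - 32978\right) = 54904 \left(\left(4 + 36 \left(- \frac{1}{202}\right)\right) - 32978\right) = 54904 \left(\left(4 - \frac{18}{101}\right) - 32978\right) = 54904 \left(\frac{386}{101} - 32978\right) = 54904 \left(- \frac{3330392}{101}\right) = - \frac{182851842368}{101}$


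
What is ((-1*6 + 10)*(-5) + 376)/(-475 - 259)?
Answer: -178/367 ≈ -0.48501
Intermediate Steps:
((-1*6 + 10)*(-5) + 376)/(-475 - 259) = ((-6 + 10)*(-5) + 376)/(-734) = (4*(-5) + 376)*(-1/734) = (-20 + 376)*(-1/734) = 356*(-1/734) = -178/367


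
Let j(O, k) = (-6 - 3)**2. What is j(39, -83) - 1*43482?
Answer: -43401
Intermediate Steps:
j(O, k) = 81 (j(O, k) = (-9)**2 = 81)
j(39, -83) - 1*43482 = 81 - 1*43482 = 81 - 43482 = -43401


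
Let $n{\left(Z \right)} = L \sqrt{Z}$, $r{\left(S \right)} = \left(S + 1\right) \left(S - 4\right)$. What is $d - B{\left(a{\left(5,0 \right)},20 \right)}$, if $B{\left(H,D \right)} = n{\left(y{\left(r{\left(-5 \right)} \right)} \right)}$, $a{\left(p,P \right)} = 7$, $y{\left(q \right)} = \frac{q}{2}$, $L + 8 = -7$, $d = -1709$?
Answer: $-1709 + 45 \sqrt{2} \approx -1645.4$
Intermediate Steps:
$r{\left(S \right)} = \left(1 + S\right) \left(-4 + S\right)$
$L = -15$ ($L = -8 - 7 = -15$)
$y{\left(q \right)} = \frac{q}{2}$ ($y{\left(q \right)} = q \frac{1}{2} = \frac{q}{2}$)
$n{\left(Z \right)} = - 15 \sqrt{Z}$
$B{\left(H,D \right)} = - 45 \sqrt{2}$ ($B{\left(H,D \right)} = - 15 \sqrt{\frac{-4 + \left(-5\right)^{2} - -15}{2}} = - 15 \sqrt{\frac{-4 + 25 + 15}{2}} = - 15 \sqrt{\frac{1}{2} \cdot 36} = - 15 \sqrt{18} = - 15 \cdot 3 \sqrt{2} = - 45 \sqrt{2}$)
$d - B{\left(a{\left(5,0 \right)},20 \right)} = -1709 - - 45 \sqrt{2} = -1709 + 45 \sqrt{2}$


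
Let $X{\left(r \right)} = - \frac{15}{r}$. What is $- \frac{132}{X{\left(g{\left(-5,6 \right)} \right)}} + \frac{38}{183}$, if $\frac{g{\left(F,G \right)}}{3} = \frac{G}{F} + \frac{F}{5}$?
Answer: $- \frac{264766}{4575} \approx -57.872$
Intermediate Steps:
$g{\left(F,G \right)} = \frac{3 F}{5} + \frac{3 G}{F}$ ($g{\left(F,G \right)} = 3 \left(\frac{G}{F} + \frac{F}{5}\right) = 3 \left(\frac{F}{5} + \frac{G}{F}\right) = \frac{3 F}{5} + \frac{3 G}{F}$)
$- \frac{132}{X{\left(g{\left(-5,6 \right)} \right)}} + \frac{38}{183} = - \frac{132}{\left(-15\right) \frac{1}{\frac{3}{5} \left(-5\right) + 3 \cdot 6 \frac{1}{-5}}} + \frac{38}{183} = - \frac{132}{\left(-15\right) \frac{1}{-3 + 3 \cdot 6 \left(- \frac{1}{5}\right)}} + 38 \cdot \frac{1}{183} = - \frac{132}{\left(-15\right) \frac{1}{-3 - \frac{18}{5}}} + \frac{38}{183} = - \frac{132}{\left(-15\right) \frac{1}{- \frac{33}{5}}} + \frac{38}{183} = - \frac{132}{\left(-15\right) \left(- \frac{5}{33}\right)} + \frac{38}{183} = - \frac{132}{\frac{25}{11}} + \frac{38}{183} = \left(-132\right) \frac{11}{25} + \frac{38}{183} = - \frac{1452}{25} + \frac{38}{183} = - \frac{264766}{4575}$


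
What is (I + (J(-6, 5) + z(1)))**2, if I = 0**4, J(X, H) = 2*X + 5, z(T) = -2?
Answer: 81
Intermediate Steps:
J(X, H) = 5 + 2*X
I = 0
(I + (J(-6, 5) + z(1)))**2 = (0 + ((5 + 2*(-6)) - 2))**2 = (0 + ((5 - 12) - 2))**2 = (0 + (-7 - 2))**2 = (0 - 9)**2 = (-9)**2 = 81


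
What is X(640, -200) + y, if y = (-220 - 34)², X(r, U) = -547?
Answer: 63969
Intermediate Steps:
y = 64516 (y = (-254)² = 64516)
X(640, -200) + y = -547 + 64516 = 63969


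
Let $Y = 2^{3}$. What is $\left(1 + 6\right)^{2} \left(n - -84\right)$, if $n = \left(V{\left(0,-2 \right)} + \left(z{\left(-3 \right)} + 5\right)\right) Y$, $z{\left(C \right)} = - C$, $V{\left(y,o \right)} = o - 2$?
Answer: $5684$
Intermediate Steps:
$V{\left(y,o \right)} = -2 + o$
$Y = 8$
$n = 32$ ($n = \left(\left(-2 - 2\right) + \left(\left(-1\right) \left(-3\right) + 5\right)\right) 8 = \left(-4 + \left(3 + 5\right)\right) 8 = \left(-4 + 8\right) 8 = 4 \cdot 8 = 32$)
$\left(1 + 6\right)^{2} \left(n - -84\right) = \left(1 + 6\right)^{2} \left(32 - -84\right) = 7^{2} \left(32 + 84\right) = 49 \cdot 116 = 5684$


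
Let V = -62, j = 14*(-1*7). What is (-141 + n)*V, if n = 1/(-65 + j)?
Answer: 1425008/163 ≈ 8742.4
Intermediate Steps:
j = -98 (j = 14*(-7) = -98)
n = -1/163 (n = 1/(-65 - 98) = 1/(-163) = -1/163 ≈ -0.0061350)
(-141 + n)*V = (-141 - 1/163)*(-62) = -22984/163*(-62) = 1425008/163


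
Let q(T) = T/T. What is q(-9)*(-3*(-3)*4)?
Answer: 36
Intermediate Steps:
q(T) = 1
q(-9)*(-3*(-3)*4) = 1*(-3*(-3)*4) = 1*(9*4) = 1*36 = 36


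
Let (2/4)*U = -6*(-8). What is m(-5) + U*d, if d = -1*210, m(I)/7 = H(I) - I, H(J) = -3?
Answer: -20146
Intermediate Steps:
U = 96 (U = 2*(-6*(-8)) = 2*48 = 96)
m(I) = -21 - 7*I (m(I) = 7*(-3 - I) = -21 - 7*I)
d = -210
m(-5) + U*d = (-21 - 7*(-5)) + 96*(-210) = (-21 + 35) - 20160 = 14 - 20160 = -20146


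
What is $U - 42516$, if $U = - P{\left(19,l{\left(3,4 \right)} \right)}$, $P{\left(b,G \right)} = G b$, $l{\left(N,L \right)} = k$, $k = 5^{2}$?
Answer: $-42991$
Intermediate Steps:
$k = 25$
$l{\left(N,L \right)} = 25$
$U = -475$ ($U = - 25 \cdot 19 = \left(-1\right) 475 = -475$)
$U - 42516 = -475 - 42516 = -42991$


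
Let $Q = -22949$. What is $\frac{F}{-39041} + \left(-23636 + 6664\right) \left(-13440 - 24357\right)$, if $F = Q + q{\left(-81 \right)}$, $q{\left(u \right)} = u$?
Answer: $\frac{25044437817074}{39041} \approx 6.4149 \cdot 10^{8}$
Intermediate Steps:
$F = -23030$ ($F = -22949 - 81 = -23030$)
$\frac{F}{-39041} + \left(-23636 + 6664\right) \left(-13440 - 24357\right) = - \frac{23030}{-39041} + \left(-23636 + 6664\right) \left(-13440 - 24357\right) = \left(-23030\right) \left(- \frac{1}{39041}\right) - -641490684 = \frac{23030}{39041} + 641490684 = \frac{25044437817074}{39041}$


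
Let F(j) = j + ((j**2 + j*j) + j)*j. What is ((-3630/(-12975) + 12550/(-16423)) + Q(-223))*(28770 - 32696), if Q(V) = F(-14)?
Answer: 295955072357204/14205895 ≈ 2.0833e+7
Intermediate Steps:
F(j) = j + j*(j + 2*j**2) (F(j) = j + ((j**2 + j**2) + j)*j = j + (2*j**2 + j)*j = j + (j + 2*j**2)*j = j + j*(j + 2*j**2))
Q(V) = -5306 (Q(V) = -14*(1 - 14 + 2*(-14)**2) = -14*(1 - 14 + 2*196) = -14*(1 - 14 + 392) = -14*379 = -5306)
((-3630/(-12975) + 12550/(-16423)) + Q(-223))*(28770 - 32696) = ((-3630/(-12975) + 12550/(-16423)) - 5306)*(28770 - 32696) = ((-3630*(-1/12975) + 12550*(-1/16423)) - 5306)*(-3926) = ((242/865 - 12550/16423) - 5306)*(-3926) = (-6881384/14205895 - 5306)*(-3926) = -75383360254/14205895*(-3926) = 295955072357204/14205895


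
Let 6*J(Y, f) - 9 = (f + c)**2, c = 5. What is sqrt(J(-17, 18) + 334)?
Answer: sqrt(3813)/3 ≈ 20.583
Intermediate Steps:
J(Y, f) = 3/2 + (5 + f)**2/6 (J(Y, f) = 3/2 + (f + 5)**2/6 = 3/2 + (5 + f)**2/6)
sqrt(J(-17, 18) + 334) = sqrt((3/2 + (5 + 18)**2/6) + 334) = sqrt((3/2 + (1/6)*23**2) + 334) = sqrt((3/2 + (1/6)*529) + 334) = sqrt((3/2 + 529/6) + 334) = sqrt(269/3 + 334) = sqrt(1271/3) = sqrt(3813)/3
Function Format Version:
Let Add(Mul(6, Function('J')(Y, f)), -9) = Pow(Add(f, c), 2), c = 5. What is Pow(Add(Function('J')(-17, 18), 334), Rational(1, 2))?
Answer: Mul(Rational(1, 3), Pow(3813, Rational(1, 2))) ≈ 20.583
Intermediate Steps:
Function('J')(Y, f) = Add(Rational(3, 2), Mul(Rational(1, 6), Pow(Add(5, f), 2))) (Function('J')(Y, f) = Add(Rational(3, 2), Mul(Rational(1, 6), Pow(Add(f, 5), 2))) = Add(Rational(3, 2), Mul(Rational(1, 6), Pow(Add(5, f), 2))))
Pow(Add(Function('J')(-17, 18), 334), Rational(1, 2)) = Pow(Add(Add(Rational(3, 2), Mul(Rational(1, 6), Pow(Add(5, 18), 2))), 334), Rational(1, 2)) = Pow(Add(Add(Rational(3, 2), Mul(Rational(1, 6), Pow(23, 2))), 334), Rational(1, 2)) = Pow(Add(Add(Rational(3, 2), Mul(Rational(1, 6), 529)), 334), Rational(1, 2)) = Pow(Add(Add(Rational(3, 2), Rational(529, 6)), 334), Rational(1, 2)) = Pow(Add(Rational(269, 3), 334), Rational(1, 2)) = Pow(Rational(1271, 3), Rational(1, 2)) = Mul(Rational(1, 3), Pow(3813, Rational(1, 2)))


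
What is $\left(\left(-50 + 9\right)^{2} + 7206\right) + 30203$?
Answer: $39090$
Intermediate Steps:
$\left(\left(-50 + 9\right)^{2} + 7206\right) + 30203 = \left(\left(-41\right)^{2} + 7206\right) + 30203 = \left(1681 + 7206\right) + 30203 = 8887 + 30203 = 39090$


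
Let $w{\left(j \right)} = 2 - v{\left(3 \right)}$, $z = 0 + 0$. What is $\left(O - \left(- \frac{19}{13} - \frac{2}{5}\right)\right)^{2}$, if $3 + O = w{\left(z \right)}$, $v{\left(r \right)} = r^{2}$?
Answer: $\frac{279841}{4225} \approx 66.234$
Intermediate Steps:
$z = 0$
$w{\left(j \right)} = -7$ ($w{\left(j \right)} = 2 - 3^{2} = 2 - 9 = -7$)
$O = -10$ ($O = -3 - 7 = -10$)
$\left(O - \left(- \frac{19}{13} - \frac{2}{5}\right)\right)^{2} = \left(-10 - \left(- \frac{19}{13} - \frac{2}{5}\right)\right)^{2} = \left(-10 - - \frac{121}{65}\right)^{2} = \left(-10 + \left(\frac{2}{5} + \frac{19}{13}\right)\right)^{2} = \left(-10 + \frac{121}{65}\right)^{2} = \left(- \frac{529}{65}\right)^{2} = \frac{279841}{4225}$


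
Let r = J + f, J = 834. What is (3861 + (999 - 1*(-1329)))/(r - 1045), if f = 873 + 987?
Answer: 6189/1649 ≈ 3.7532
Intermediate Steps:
f = 1860
r = 2694 (r = 834 + 1860 = 2694)
(3861 + (999 - 1*(-1329)))/(r - 1045) = (3861 + (999 - 1*(-1329)))/(2694 - 1045) = (3861 + (999 + 1329))/1649 = (3861 + 2328)*(1/1649) = 6189*(1/1649) = 6189/1649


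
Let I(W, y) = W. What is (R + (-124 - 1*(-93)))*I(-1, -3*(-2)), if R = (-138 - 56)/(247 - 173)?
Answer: 1244/37 ≈ 33.622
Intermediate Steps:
R = -97/37 (R = -194/74 = -194*1/74 = -97/37 ≈ -2.6216)
(R + (-124 - 1*(-93)))*I(-1, -3*(-2)) = (-97/37 + (-124 - 1*(-93)))*(-1) = (-97/37 + (-124 + 93))*(-1) = (-97/37 - 31)*(-1) = -1244/37*(-1) = 1244/37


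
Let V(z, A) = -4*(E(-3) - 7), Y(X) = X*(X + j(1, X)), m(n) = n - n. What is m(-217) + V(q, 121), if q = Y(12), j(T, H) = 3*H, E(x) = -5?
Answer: 48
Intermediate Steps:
m(n) = 0
Y(X) = 4*X² (Y(X) = X*(X + 3*X) = X*(4*X) = 4*X²)
q = 576 (q = 4*12² = 4*144 = 576)
V(z, A) = 48 (V(z, A) = -4*(-5 - 7) = -4*(-12) = 48)
m(-217) + V(q, 121) = 0 + 48 = 48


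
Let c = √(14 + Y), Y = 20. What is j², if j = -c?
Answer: 34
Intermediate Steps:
c = √34 (c = √(14 + 20) = √34 ≈ 5.8309)
j = -√34 ≈ -5.8309
j² = (-√34)² = 34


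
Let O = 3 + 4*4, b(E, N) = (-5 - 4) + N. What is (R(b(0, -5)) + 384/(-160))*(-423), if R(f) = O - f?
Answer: -64719/5 ≈ -12944.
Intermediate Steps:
b(E, N) = -9 + N
O = 19 (O = 3 + 16 = 19)
R(f) = 19 - f
(R(b(0, -5)) + 384/(-160))*(-423) = ((19 - (-9 - 5)) + 384/(-160))*(-423) = ((19 - 1*(-14)) + 384*(-1/160))*(-423) = ((19 + 14) - 12/5)*(-423) = (33 - 12/5)*(-423) = (153/5)*(-423) = -64719/5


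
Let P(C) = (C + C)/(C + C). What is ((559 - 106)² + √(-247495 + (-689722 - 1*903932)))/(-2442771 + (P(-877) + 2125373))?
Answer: -68403/105799 - I*√1841149/317397 ≈ -0.64654 - 0.0042751*I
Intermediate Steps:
P(C) = 1 (P(C) = (2*C)/((2*C)) = (2*C)*(1/(2*C)) = 1)
((559 - 106)² + √(-247495 + (-689722 - 1*903932)))/(-2442771 + (P(-877) + 2125373)) = ((559 - 106)² + √(-247495 + (-689722 - 1*903932)))/(-2442771 + (1 + 2125373)) = (453² + √(-247495 + (-689722 - 903932)))/(-2442771 + 2125374) = (205209 + √(-247495 - 1593654))/(-317397) = (205209 + √(-1841149))*(-1/317397) = (205209 + I*√1841149)*(-1/317397) = -68403/105799 - I*√1841149/317397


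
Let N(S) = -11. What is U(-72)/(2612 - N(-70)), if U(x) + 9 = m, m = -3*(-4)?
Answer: 3/2623 ≈ 0.0011437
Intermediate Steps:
m = 12
U(x) = 3 (U(x) = -9 + 12 = 3)
U(-72)/(2612 - N(-70)) = 3/(2612 - 1*(-11)) = 3/(2612 + 11) = 3/2623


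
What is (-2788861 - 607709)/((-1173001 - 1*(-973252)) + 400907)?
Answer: -1698285/100579 ≈ -16.885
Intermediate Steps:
(-2788861 - 607709)/((-1173001 - 1*(-973252)) + 400907) = -3396570/((-1173001 + 973252) + 400907) = -3396570/(-199749 + 400907) = -3396570/201158 = -3396570*1/201158 = -1698285/100579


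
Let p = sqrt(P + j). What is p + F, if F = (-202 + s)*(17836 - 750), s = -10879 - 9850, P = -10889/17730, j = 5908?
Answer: -357627066 + sqrt(206333763470)/5910 ≈ -3.5763e+8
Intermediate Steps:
P = -10889/17730 (P = -10889*1/17730 = -10889/17730 ≈ -0.61416)
s = -20729
p = sqrt(206333763470)/5910 (p = sqrt(-10889/17730 + 5908) = sqrt(104737951/17730) = sqrt(206333763470)/5910 ≈ 76.859)
F = -357627066 (F = (-202 - 20729)*(17836 - 750) = -20931*17086 = -357627066)
p + F = sqrt(206333763470)/5910 - 357627066 = -357627066 + sqrt(206333763470)/5910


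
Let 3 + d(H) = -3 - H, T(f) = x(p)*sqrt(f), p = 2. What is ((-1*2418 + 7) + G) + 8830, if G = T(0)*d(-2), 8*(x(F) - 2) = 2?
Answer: 6419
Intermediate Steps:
x(F) = 9/4 (x(F) = 2 + (1/8)*2 = 2 + 1/4 = 9/4)
T(f) = 9*sqrt(f)/4
d(H) = -6 - H (d(H) = -3 + (-3 - H) = -6 - H)
G = 0 (G = (9*sqrt(0)/4)*(-6 - 1*(-2)) = ((9/4)*0)*(-6 + 2) = 0*(-4) = 0)
((-1*2418 + 7) + G) + 8830 = ((-1*2418 + 7) + 0) + 8830 = ((-2418 + 7) + 0) + 8830 = (-2411 + 0) + 8830 = -2411 + 8830 = 6419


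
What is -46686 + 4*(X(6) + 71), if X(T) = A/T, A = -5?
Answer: -139216/3 ≈ -46405.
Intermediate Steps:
X(T) = -5/T
-46686 + 4*(X(6) + 71) = -46686 + 4*(-5/6 + 71) = -46686 + 4*(421/6) = -46686 + 842/3 = -139216/3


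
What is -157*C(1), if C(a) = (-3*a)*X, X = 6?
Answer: 2826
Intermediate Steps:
C(a) = -18*a (C(a) = -3*a*6 = -18*a)
-157*C(1) = -(-2826) = -157*(-18) = 2826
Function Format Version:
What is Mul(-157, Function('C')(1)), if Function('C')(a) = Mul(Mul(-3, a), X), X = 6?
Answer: 2826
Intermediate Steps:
Function('C')(a) = Mul(-18, a) (Function('C')(a) = Mul(Mul(-3, a), 6) = Mul(-18, a))
Mul(-157, Function('C')(1)) = Mul(-157, Mul(-18, 1)) = Mul(-157, -18) = 2826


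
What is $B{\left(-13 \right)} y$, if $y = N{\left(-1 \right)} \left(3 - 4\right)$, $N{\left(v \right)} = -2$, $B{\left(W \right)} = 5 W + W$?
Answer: $-156$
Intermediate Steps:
$B{\left(W \right)} = 6 W$
$y = 2$ ($y = - 2 \left(3 - 4\right) = \left(-2\right) \left(-1\right) = 2$)
$B{\left(-13 \right)} y = 6 \left(-13\right) 2 = \left(-78\right) 2 = -156$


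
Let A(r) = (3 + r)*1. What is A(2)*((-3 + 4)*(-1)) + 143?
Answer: 138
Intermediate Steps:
A(r) = 3 + r
A(2)*((-3 + 4)*(-1)) + 143 = (3 + 2)*((-3 + 4)*(-1)) + 143 = 5*(1*(-1)) + 143 = 5*(-1) + 143 = -5 + 143 = 138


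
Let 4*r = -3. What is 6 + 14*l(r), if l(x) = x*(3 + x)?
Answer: -141/8 ≈ -17.625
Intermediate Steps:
r = -¾ (r = (¼)*(-3) = -¾ ≈ -0.75000)
6 + 14*l(r) = 6 + 14*(-3*(3 - ¾)/4) = 6 + 14*(-¾*9/4) = 6 + 14*(-27/16) = 6 - 189/8 = -141/8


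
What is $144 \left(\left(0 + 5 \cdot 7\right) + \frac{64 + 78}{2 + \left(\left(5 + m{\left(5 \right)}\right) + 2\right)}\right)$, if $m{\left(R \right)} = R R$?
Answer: $\frac{95904}{17} \approx 5641.4$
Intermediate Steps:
$m{\left(R \right)} = R^{2}$
$144 \left(\left(0 + 5 \cdot 7\right) + \frac{64 + 78}{2 + \left(\left(5 + m{\left(5 \right)}\right) + 2\right)}\right) = 144 \left(\left(0 + 5 \cdot 7\right) + \frac{64 + 78}{2 + \left(\left(5 + 5^{2}\right) + 2\right)}\right) = 144 \left(\left(0 + 35\right) + \frac{142}{2 + \left(\left(5 + 25\right) + 2\right)}\right) = 144 \left(35 + \frac{142}{2 + \left(30 + 2\right)}\right) = 144 \left(35 + \frac{142}{2 + 32}\right) = 144 \left(35 + \frac{142}{34}\right) = 144 \left(35 + 142 \cdot \frac{1}{34}\right) = 144 \left(35 + \frac{71}{17}\right) = 144 \cdot \frac{666}{17} = \frac{95904}{17}$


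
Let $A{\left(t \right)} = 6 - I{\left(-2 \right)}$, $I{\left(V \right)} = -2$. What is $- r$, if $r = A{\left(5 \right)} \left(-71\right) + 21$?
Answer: $547$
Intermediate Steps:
$A{\left(t \right)} = 8$ ($A{\left(t \right)} = 6 - -2 = 6 + 2 = 8$)
$r = -547$ ($r = 8 \left(-71\right) + 21 = -568 + 21 = -547$)
$- r = \left(-1\right) \left(-547\right) = 547$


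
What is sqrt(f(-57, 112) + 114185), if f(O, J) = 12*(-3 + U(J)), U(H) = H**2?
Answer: sqrt(264677) ≈ 514.47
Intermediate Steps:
f(O, J) = -36 + 12*J**2 (f(O, J) = 12*(-3 + J**2) = -36 + 12*J**2)
sqrt(f(-57, 112) + 114185) = sqrt((-36 + 12*112**2) + 114185) = sqrt((-36 + 12*12544) + 114185) = sqrt((-36 + 150528) + 114185) = sqrt(150492 + 114185) = sqrt(264677)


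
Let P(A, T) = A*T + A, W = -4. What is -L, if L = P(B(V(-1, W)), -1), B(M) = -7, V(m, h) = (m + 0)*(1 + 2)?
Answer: 0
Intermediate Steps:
V(m, h) = 3*m (V(m, h) = m*3 = 3*m)
P(A, T) = A + A*T
L = 0 (L = -7*(1 - 1) = -7*0 = 0)
-L = -1*0 = 0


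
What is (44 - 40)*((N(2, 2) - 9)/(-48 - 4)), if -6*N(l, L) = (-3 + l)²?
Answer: 55/78 ≈ 0.70513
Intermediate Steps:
N(l, L) = -(-3 + l)²/6
(44 - 40)*((N(2, 2) - 9)/(-48 - 4)) = (44 - 40)*((-(-3 + 2)²/6 - 9)/(-48 - 4)) = 4*((-⅙*(-1)² - 9)/(-52)) = 4*((-⅙*1 - 9)*(-1/52)) = 4*((-⅙ - 9)*(-1/52)) = 4*(-55/6*(-1/52)) = 4*(55/312) = 55/78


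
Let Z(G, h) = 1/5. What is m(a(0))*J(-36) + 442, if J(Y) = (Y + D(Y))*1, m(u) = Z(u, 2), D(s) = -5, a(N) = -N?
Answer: 2169/5 ≈ 433.80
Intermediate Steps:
Z(G, h) = 1/5
m(u) = 1/5
J(Y) = -5 + Y (J(Y) = (Y - 5)*1 = (-5 + Y)*1 = -5 + Y)
m(a(0))*J(-36) + 442 = (-5 - 36)/5 + 442 = (1/5)*(-41) + 442 = -41/5 + 442 = 2169/5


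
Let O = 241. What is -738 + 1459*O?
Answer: 350881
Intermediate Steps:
-738 + 1459*O = -738 + 1459*241 = -738 + 351619 = 350881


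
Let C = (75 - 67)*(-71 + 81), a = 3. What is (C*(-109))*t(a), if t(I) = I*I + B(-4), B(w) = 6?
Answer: -130800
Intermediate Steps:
C = 80 (C = 8*10 = 80)
t(I) = 6 + I² (t(I) = I*I + 6 = I² + 6 = 6 + I²)
(C*(-109))*t(a) = (80*(-109))*(6 + 3²) = -8720*(6 + 9) = -8720*15 = -130800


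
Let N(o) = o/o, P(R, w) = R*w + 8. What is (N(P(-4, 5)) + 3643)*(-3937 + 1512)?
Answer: -8836700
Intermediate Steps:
P(R, w) = 8 + R*w
N(o) = 1
(N(P(-4, 5)) + 3643)*(-3937 + 1512) = (1 + 3643)*(-3937 + 1512) = 3644*(-2425) = -8836700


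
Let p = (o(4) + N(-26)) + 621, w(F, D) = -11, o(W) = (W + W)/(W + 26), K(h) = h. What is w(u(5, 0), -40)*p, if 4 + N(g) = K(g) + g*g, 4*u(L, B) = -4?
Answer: -209099/15 ≈ -13940.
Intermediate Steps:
u(L, B) = -1 (u(L, B) = (¼)*(-4) = -1)
o(W) = 2*W/(26 + W) (o(W) = (2*W)/(26 + W) = 2*W/(26 + W))
N(g) = -4 + g + g² (N(g) = -4 + (g + g*g) = -4 + (g + g²) = -4 + g + g²)
p = 19009/15 (p = (2*4/(26 + 4) + (-4 - 26 + (-26)²)) + 621 = (2*4/30 + (-4 - 26 + 676)) + 621 = (2*4*(1/30) + 646) + 621 = (4/15 + 646) + 621 = 9694/15 + 621 = 19009/15 ≈ 1267.3)
w(u(5, 0), -40)*p = -11*19009/15 = -209099/15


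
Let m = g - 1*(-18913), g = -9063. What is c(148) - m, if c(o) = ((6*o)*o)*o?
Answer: 19440902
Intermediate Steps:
m = 9850 (m = -9063 - 1*(-18913) = -9063 + 18913 = 9850)
c(o) = 6*o**3 (c(o) = (6*o**2)*o = 6*o**3)
c(148) - m = 6*148**3 - 1*9850 = 6*3241792 - 9850 = 19450752 - 9850 = 19440902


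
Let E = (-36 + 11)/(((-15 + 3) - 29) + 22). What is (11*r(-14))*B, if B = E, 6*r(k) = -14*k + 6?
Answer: 27775/57 ≈ 487.28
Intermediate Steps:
E = 25/19 (E = -25/((-12 - 29) + 22) = -25/(-41 + 22) = -25/(-19) = -25*(-1/19) = 25/19 ≈ 1.3158)
r(k) = 1 - 7*k/3 (r(k) = (-14*k + 6)/6 = (6 - 14*k)/6 = 1 - 7*k/3)
B = 25/19 ≈ 1.3158
(11*r(-14))*B = (11*(1 - 7/3*(-14)))*(25/19) = (11*(1 + 98/3))*(25/19) = (11*(101/3))*(25/19) = (1111/3)*(25/19) = 27775/57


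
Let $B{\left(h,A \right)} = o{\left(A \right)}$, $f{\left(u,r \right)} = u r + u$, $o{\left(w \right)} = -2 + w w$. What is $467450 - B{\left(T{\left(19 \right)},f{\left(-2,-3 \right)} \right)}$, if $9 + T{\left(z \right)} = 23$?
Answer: $467436$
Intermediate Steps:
$o{\left(w \right)} = -2 + w^{2}$
$T{\left(z \right)} = 14$ ($T{\left(z \right)} = -9 + 23 = 14$)
$f{\left(u,r \right)} = u + r u$ ($f{\left(u,r \right)} = r u + u = u + r u$)
$B{\left(h,A \right)} = -2 + A^{2}$
$467450 - B{\left(T{\left(19 \right)},f{\left(-2,-3 \right)} \right)} = 467450 - \left(-2 + \left(- 2 \left(1 - 3\right)\right)^{2}\right) = 467450 - \left(-2 + \left(\left(-2\right) \left(-2\right)\right)^{2}\right) = 467450 - \left(-2 + 4^{2}\right) = 467450 - \left(-2 + 16\right) = 467450 - 14 = 467436$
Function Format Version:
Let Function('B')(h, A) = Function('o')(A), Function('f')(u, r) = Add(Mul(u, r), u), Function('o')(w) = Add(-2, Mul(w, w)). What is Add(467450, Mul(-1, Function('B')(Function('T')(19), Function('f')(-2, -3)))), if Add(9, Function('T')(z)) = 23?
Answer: 467436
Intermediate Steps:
Function('o')(w) = Add(-2, Pow(w, 2))
Function('T')(z) = 14 (Function('T')(z) = Add(-9, 23) = 14)
Function('f')(u, r) = Add(u, Mul(r, u)) (Function('f')(u, r) = Add(Mul(r, u), u) = Add(u, Mul(r, u)))
Function('B')(h, A) = Add(-2, Pow(A, 2))
Add(467450, Mul(-1, Function('B')(Function('T')(19), Function('f')(-2, -3)))) = Add(467450, Mul(-1, Add(-2, Pow(Mul(-2, Add(1, -3)), 2)))) = Add(467450, Mul(-1, Add(-2, Pow(Mul(-2, -2), 2)))) = Add(467450, Mul(-1, Add(-2, Pow(4, 2)))) = Add(467450, Mul(-1, Add(-2, 16))) = Add(467450, Mul(-1, 14)) = Add(467450, -14) = 467436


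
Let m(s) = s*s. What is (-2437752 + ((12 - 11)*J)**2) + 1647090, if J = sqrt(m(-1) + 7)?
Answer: -790654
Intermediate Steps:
m(s) = s**2
J = 2*sqrt(2) (J = sqrt((-1)**2 + 7) = sqrt(1 + 7) = sqrt(8) = 2*sqrt(2) ≈ 2.8284)
(-2437752 + ((12 - 11)*J)**2) + 1647090 = (-2437752 + ((12 - 11)*(2*sqrt(2)))**2) + 1647090 = (-2437752 + (1*(2*sqrt(2)))**2) + 1647090 = (-2437752 + (2*sqrt(2))**2) + 1647090 = (-2437752 + 8) + 1647090 = -2437744 + 1647090 = -790654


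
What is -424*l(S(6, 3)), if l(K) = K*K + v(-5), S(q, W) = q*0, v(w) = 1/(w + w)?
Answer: 212/5 ≈ 42.400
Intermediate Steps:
v(w) = 1/(2*w)
S(q, W) = 0
l(K) = -1/10 + K**2 (l(K) = K*K + (1/2)/(-5) = K**2 + (1/2)*(-1/5) = K**2 - 1/10 = -1/10 + K**2)
-424*l(S(6, 3)) = -424*(-1/10 + 0**2) = -424*(-1/10 + 0) = -424*(-1/10) = 212/5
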